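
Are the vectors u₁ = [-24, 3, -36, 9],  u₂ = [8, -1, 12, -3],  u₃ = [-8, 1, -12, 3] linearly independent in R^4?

linearly dependent

Place the vectors as rows of a 3×4 matrix and reduce to echelon form.
The reduction yields 1 nonzero row, so the rank is 1.
Since rank 1 < 3, the set is linearly dependent.
Indeed u₁ + 3u₂ = 0.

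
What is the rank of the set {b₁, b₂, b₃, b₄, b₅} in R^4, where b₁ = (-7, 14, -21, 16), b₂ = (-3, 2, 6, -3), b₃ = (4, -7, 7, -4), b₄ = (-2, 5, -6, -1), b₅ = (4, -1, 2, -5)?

rank 4

Put the 4×5 matrix [b₁|b₂|b₃|b₄|b₅] into echelon form.
Exactly 4 pivots survive; hence the rank is 4.
(With 5 elements in a 4-dimensional space the rank is at most 4.)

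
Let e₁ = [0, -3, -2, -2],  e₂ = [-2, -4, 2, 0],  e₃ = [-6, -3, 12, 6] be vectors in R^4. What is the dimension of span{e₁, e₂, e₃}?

dim = 2

Apply Gaussian elimination to the matrix whose rows are e₁, e₂, e₃.
The echelon form has 2 nonzero rows, so the rank is 2.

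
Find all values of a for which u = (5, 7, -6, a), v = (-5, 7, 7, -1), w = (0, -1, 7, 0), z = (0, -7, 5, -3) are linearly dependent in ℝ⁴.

a = 31/4

The set is linearly dependent precisely when det[u; v; w; z] = 0.
Expanding, det = 220*a - 1705.
This vanishes exactly when a = 31/4.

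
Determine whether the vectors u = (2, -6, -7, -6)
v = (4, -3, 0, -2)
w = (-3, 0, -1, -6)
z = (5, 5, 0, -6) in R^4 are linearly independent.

Form the 4×4 matrix with these as columns; its determinant is -1820.
A nonzero determinant means the columns are linearly independent.

linearly independent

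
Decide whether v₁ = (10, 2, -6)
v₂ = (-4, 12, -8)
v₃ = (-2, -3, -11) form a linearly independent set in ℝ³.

linearly independent

The matrix [v₁|v₂|v₃] has determinant -1832.
A nonzero determinant means the columns are linearly independent.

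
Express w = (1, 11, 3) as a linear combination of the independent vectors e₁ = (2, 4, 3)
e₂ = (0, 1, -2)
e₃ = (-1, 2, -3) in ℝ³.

Write w = α₁e₁ + … + α₃e₃ and equate components.
Row-reducing the augmented matrix gives the unique coefficients (α₁, α₂, α₃) = (2, -3, 3).

w = 2e₁ - 3e₂ + 3e₃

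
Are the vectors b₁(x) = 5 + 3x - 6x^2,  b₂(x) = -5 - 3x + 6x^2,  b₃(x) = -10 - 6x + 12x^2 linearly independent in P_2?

Write each element as a coordinate vector in ℝ³ using {1, x, x^2}.
Row-reduce the matrix whose columns are b₁, b₂, b₃.
The reduction yields 1 nonzero row, so the rank is 1.
Since rank 1 < 3, the set is linearly dependent.

linearly dependent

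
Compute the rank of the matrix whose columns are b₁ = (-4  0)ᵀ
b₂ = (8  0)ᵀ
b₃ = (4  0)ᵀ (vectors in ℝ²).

Put the 2×3 matrix [b₁|b₂|b₃] into echelon form.
There is 1 pivot column, so rank = 1.
(With 3 elements in a 2-dimensional space the rank is at most 2.)

1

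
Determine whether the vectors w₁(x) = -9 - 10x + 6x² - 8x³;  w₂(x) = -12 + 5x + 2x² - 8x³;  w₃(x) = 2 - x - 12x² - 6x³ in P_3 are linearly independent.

Take coordinates with respect to the standard basis {1, x, …, x³}.
Place the vectors as rows of a 3×4 matrix and reduce to echelon form.
The reduction yields 3 nonzero rows, so the rank is 3.
Since rank = 3 (the number of vectors), the set is linearly independent.

linearly independent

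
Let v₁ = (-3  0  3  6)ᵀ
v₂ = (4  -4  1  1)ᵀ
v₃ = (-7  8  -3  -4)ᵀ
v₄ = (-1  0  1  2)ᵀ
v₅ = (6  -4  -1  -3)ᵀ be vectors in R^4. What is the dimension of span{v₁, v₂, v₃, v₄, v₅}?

dim = 2

Row-reduce the 5×4 matrix with these as rows.
There are 2 pivot columns, so rank = 2.
(With 5 elements in a 4-dimensional space the rank is at most 4.)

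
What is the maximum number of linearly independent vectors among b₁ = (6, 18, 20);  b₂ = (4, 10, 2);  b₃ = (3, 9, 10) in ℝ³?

2

Apply Gaussian elimination to the matrix whose rows are b₁, b₂, b₃.
There are 2 pivot columns, so rank = 2.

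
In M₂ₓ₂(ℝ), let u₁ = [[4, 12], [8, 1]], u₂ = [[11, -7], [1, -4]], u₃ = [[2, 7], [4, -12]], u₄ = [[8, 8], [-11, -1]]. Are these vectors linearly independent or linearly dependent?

Take coordinates with respect to the standard basis {E₁₁, E₁₂, E₂₁, E₂₂}.
The matrix [u₁|u₂|u₃|u₄] has determinant 37677.
A nonzero determinant means the columns are linearly independent.

linearly independent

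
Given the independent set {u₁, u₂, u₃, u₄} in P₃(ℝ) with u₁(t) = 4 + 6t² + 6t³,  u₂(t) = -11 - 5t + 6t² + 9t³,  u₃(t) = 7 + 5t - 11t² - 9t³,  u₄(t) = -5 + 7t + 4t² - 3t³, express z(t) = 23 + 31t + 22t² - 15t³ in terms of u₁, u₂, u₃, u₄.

z = 2u₁ - 4u₂ - 2u₃ + 3u₄

Identify each element with its coordinate vector in ℝ⁴ via {1, t, …, t³}.
Solve the system with u₁, u₂, u₃, u₄ as columns and z as the right-hand side.
Row-reducing the augmented matrix gives the unique coefficients (c₁, …, c₄) = (2, -4, -2, 3).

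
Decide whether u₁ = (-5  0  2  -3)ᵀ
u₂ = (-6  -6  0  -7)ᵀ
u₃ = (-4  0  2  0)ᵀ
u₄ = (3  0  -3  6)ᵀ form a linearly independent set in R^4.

linearly independent

Form the 4×4 matrix with these as columns; its determinant is 180.
A nonzero determinant means the columns are linearly independent.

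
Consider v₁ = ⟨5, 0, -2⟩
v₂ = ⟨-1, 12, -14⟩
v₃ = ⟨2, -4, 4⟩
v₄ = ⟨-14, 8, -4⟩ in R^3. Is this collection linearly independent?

linearly dependent

There are 4 vectors in a 3-dimensional space, so they cannot be linearly independent.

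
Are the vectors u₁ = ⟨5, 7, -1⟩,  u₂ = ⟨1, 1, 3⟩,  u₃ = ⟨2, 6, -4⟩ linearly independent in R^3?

linearly independent

Row-reduce the matrix whose columns are u₁, u₂, u₃.
The reduction yields 3 nonzero rows, so the rank is 3.
Since rank = 3 (the number of vectors), the set is linearly independent.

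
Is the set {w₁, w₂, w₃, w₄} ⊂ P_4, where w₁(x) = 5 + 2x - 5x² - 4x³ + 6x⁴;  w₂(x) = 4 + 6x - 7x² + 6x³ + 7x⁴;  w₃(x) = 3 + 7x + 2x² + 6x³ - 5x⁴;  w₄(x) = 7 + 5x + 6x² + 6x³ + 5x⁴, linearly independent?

Take coordinates with respect to the standard basis {1, x, …, x⁴}.
Place the vectors as rows of a 4×5 matrix and reduce to echelon form.
The reduction yields 4 nonzero rows, so the rank is 4.
Since rank = 4 (the number of vectors), the set is linearly independent.

linearly independent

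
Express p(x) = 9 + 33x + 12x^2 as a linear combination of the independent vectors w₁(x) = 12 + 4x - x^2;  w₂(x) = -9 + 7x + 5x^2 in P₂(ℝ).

p = 3w₁ + 3w₂

Identify each element with its coordinate vector in ℝ³ via {1, x, x^2}.
Set up the augmented matrix [w₁ | w₂ | p] and row-reduce.
Back-substitution yields (c₁, c₂) = (3, 3).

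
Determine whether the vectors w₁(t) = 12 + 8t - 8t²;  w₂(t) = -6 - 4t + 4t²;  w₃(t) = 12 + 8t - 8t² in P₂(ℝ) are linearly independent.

Write each element as a coordinate vector in ℝ³ using {1, t, t²}.
One vector is a scalar multiple of another, so the set is dependent.

linearly dependent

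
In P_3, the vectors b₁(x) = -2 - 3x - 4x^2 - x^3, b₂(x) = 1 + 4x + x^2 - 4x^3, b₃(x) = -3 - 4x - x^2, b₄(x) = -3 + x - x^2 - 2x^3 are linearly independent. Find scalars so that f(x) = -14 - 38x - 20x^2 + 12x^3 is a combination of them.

Work in coordinates with respect to the standard basis {1, x, …, x^3}.
Solve the system with b₁, b₂, b₃, b₄ as columns and f as the right-hand side.
Row-reducing the augmented matrix gives the unique coefficients (c₁, …, c₄) = (4, -3, 3, -2).

f = 4b₁ - 3b₂ + 3b₃ - 2b₄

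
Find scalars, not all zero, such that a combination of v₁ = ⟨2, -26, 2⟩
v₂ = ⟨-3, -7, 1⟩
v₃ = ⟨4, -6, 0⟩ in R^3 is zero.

v₁ - 2v₂ - 2v₃ = 0

Set up α₁v₁ + … + α₃v₃ = 0 and solve the homogeneous system.
One solution (up to scaling) is (1, -2, -2).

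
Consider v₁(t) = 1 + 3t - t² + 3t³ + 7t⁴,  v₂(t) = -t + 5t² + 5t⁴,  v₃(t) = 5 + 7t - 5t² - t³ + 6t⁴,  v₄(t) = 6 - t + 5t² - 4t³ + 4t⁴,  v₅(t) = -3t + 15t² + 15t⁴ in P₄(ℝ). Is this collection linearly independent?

linearly dependent

Take coordinates with respect to the standard basis {1, t, …, t⁴}.
One vector is a scalar multiple of another, so the set is dependent.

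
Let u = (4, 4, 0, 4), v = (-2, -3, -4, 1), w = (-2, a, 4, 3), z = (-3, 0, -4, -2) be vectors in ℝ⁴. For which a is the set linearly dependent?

a = -17

Dependence holds iff the 4×4 matrix [u v w z] is singular.
Cofactor expansion gives det = -32*a - 544.
This vanishes exactly when a = -17.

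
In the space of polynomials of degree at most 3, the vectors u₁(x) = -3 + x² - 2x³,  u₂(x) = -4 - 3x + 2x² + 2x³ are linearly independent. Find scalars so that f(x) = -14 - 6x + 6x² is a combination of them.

f = 2u₁ + 2u₂

Take coordinate vectors relative to {1, x, …, x³}.
Set up the augmented matrix [u₁ | u₂ | f] and row-reduce.
Row-reducing the augmented matrix gives the unique coefficients (a₁, a₂) = (2, 2).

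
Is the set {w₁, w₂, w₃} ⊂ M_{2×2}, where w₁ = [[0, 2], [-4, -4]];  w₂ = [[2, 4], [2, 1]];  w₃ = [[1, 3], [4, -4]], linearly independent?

linearly independent

Write each element as a coordinate vector in ℝ⁴ using {E₁₁, E₁₂, E₂₁, E₂₂}.
Row-reduce the matrix whose columns are w₁, w₂, w₃.
The reduction yields 3 nonzero rows, so the rank is 3.
Since rank = 3 (the number of vectors), the set is linearly independent.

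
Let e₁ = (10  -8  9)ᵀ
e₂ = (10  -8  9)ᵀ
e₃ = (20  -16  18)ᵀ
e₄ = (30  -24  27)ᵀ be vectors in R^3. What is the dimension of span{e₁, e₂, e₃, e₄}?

dim = 1

Put the 3×4 matrix [e₁|e₂|e₃|e₄] into echelon form.
Reduction leaves 1 leading entry, giving rank 1.
(With 4 elements in a 3-dimensional space the rank is at most 3.)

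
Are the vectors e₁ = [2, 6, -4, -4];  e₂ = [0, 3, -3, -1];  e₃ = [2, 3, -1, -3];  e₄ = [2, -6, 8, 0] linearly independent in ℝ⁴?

linearly dependent

The matrix [e₁|e₂|e₃|e₄] has determinant 0.
A zero determinant means the columns are linearly dependent.
Indeed e₁ - e₂ - e₃ = 0.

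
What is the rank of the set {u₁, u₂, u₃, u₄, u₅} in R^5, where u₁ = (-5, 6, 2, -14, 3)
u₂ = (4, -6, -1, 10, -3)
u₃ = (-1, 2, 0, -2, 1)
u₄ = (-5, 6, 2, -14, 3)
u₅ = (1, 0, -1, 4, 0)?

2

Apply Gaussian elimination to the matrix whose rows are u₁, u₂, u₃, u₄, u₅.
There are 2 pivot columns, so rank = 2.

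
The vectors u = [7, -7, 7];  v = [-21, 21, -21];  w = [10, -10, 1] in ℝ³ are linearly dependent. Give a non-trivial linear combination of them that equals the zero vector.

3u + v = 0

Write the vectors as columns of a matrix and find a nonzero vector in its null space.
One solution (up to scaling) is (3, 1, 0).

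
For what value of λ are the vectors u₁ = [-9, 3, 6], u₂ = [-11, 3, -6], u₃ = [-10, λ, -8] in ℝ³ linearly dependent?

Place the vectors as rows of a 3×3 matrix; dependence ⇔ determinant zero.
Expanding, det = 312 - 120*λ.
This vanishes exactly when λ = 13/5.

λ = 13/5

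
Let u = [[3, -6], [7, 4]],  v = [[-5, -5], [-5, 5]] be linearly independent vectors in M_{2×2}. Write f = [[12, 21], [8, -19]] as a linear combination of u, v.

Work in coordinates with respect to the standard basis {E₁₁, E₁₂, E₂₁, E₂₂}.
Set up the augmented matrix [u | v | f] and row-reduce.
Row-reducing the augmented matrix gives the unique coefficients (a₁, a₂) = (-1, -3).

f = -u - 3v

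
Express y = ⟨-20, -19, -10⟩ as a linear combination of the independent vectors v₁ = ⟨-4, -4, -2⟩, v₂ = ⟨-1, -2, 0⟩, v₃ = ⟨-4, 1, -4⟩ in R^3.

Since v₁, v₂, v₃ are independent, the coefficients expressing y are uniquely determined by a linear system.
The system has the unique solution (c₁, c₂, c₃) = (3, 4, 1).

y = 3v₁ + 4v₂ + v₃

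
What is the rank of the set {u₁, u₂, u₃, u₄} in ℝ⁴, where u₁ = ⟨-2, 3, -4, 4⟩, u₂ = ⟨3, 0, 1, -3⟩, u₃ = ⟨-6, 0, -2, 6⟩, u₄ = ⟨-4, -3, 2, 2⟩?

Form the matrix with u₁, u₂, u₃, u₄ as columns and reduce.
There are 2 pivot columns, so rank = 2.

2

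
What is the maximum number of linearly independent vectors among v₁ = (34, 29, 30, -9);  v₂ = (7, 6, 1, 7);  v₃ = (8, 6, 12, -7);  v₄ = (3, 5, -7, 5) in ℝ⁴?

3

Put the 4×4 matrix [v₁|v₂|v₃|v₄] into echelon form.
The echelon form has 3 nonzero rows, so the rank is 3.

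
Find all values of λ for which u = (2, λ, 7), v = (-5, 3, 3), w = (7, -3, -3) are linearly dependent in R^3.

λ = 7

Place the vectors as rows of a 3×3 matrix; dependence ⇔ determinant zero.
The determinant works out to 6*λ - 42.
Solving 6*λ - 42 = 0 yields λ = 7.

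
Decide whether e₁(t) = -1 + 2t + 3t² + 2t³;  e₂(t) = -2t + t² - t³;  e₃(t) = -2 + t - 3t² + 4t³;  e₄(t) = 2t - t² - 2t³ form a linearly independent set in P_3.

linearly independent

Take coordinates with respect to the standard basis {1, t, …, t³}.
Form the 4×4 matrix with these as columns; its determinant is 63.
A nonzero determinant means the columns are linearly independent.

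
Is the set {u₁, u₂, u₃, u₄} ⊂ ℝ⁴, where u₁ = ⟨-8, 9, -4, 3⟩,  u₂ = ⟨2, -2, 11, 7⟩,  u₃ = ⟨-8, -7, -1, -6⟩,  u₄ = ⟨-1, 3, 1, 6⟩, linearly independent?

The matrix [u₁|u₂|u₃|u₄] has determinant -4074.
A nonzero determinant means the columns are linearly independent.

linearly independent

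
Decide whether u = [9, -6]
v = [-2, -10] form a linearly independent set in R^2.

linearly independent

Form the 2×2 matrix with these as columns; its determinant is -102.
A nonzero determinant means the columns are linearly independent.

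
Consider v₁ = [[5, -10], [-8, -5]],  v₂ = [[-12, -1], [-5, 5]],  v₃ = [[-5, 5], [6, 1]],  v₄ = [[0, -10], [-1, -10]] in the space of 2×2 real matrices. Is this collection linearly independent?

Write each element as a coordinate vector in ℝ⁴ using {E₁₁, E₁₂, E₂₁, E₂₂}.
The matrix [v₁|v₂|v₃|v₄] has determinant -265.
A nonzero determinant means the columns are linearly independent.

linearly independent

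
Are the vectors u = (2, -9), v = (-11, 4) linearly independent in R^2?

linearly independent

Place the vectors as rows of a 2×2 matrix and reduce to echelon form.
The reduction yields 2 nonzero rows, so the rank is 2.
Since rank = 2 (the number of vectors), the set is linearly independent.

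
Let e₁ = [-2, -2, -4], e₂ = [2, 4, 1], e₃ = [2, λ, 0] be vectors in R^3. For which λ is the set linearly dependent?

Dependence holds iff the 3×3 matrix [e₁ e₂ e₃] is singular.
Cofactor expansion gives det = 28 - 6*λ.
Solving 28 - 6*λ = 0 yields λ = 14/3.

λ = 14/3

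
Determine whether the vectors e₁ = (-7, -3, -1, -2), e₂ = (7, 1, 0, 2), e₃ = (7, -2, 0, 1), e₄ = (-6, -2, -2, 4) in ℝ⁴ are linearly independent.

Form the 4×4 matrix with these as columns; its determinant is 100.
A nonzero determinant means the columns are linearly independent.

linearly independent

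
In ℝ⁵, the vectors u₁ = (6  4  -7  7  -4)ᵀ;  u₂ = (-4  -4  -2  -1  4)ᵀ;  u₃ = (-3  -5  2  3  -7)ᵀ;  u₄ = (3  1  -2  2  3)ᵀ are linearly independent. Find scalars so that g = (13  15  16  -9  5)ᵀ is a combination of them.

Set up the augmented matrix [u₁ | u₂ | u₃ | u₄ | g] and row-reduce.
The system has the unique solution (α₁, …, α₄) = (-2, -4, -1, 2).

g = -2u₁ - 4u₂ - u₃ + 2u₄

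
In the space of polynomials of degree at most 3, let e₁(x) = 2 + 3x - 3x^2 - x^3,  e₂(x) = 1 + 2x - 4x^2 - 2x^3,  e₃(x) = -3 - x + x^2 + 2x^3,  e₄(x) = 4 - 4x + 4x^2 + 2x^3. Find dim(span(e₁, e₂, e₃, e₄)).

4

Pass to coordinate vectors with respect to the basis {1, x, …, x^3}.
Row-reduce the 4×4 matrix with these as rows.
The echelon form has 4 nonzero rows, so the rank is 4.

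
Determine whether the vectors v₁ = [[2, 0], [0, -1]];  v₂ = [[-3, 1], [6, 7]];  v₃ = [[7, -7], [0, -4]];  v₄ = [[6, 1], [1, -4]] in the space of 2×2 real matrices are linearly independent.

linearly independent

Take coordinates with respect to the standard basis {E₁₁, E₁₂, E₂₁, E₂₂}.
Form the 4×4 matrix with these as columns; its determinant is -166.
A nonzero determinant means the columns are linearly independent.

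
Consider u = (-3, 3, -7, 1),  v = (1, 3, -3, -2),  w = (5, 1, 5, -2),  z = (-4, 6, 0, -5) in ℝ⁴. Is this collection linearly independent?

linearly independent

Place the vectors as rows of a 4×4 matrix and reduce to echelon form.
The reduction yields 4 nonzero rows, so the rank is 4.
Since rank = 4 (the number of vectors), the set is linearly independent.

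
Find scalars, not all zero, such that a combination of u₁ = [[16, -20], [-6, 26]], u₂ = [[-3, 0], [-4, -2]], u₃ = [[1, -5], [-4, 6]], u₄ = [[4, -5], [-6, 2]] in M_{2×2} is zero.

u₁ + 3u₂ - 3u₃ - u₄ = 0

Write each element as a vector in ℝ⁴ using {E₁₁, E₁₂, E₂₁, E₂₂}.
Write the vectors as columns of a matrix and find a nonzero vector in its null space.
The free variable yields coefficients (1, 3, -3, -1) (any nonzero multiple also works).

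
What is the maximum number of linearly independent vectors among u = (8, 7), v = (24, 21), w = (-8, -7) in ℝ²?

1

Form the matrix with u, v, w as columns and reduce.
Exactly 1 pivot survives; hence the rank is 1.
(With 3 elements in a 2-dimensional space the rank is at most 2.)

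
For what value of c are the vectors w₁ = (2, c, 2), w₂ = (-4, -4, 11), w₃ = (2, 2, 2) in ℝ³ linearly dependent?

c = 2

The vectors are dependent exactly when the determinant of the matrix with rows w₁, w₂, w₃ vanishes.
Cofactor expansion gives det = 30*c - 60.
This vanishes exactly when c = 2.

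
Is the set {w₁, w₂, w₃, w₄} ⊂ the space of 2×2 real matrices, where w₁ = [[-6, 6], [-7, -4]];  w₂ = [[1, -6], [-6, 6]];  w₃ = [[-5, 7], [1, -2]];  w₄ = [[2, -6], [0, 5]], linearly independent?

Take coordinates with respect to the standard basis {E₁₁, E₁₂, E₂₁, E₂₂}.
Place the vectors as rows of a 4×4 matrix and reduce to echelon form.
The reduction yields 4 nonzero rows, so the rank is 4.
Since rank = 4 (the number of vectors), the set is linearly independent.

linearly independent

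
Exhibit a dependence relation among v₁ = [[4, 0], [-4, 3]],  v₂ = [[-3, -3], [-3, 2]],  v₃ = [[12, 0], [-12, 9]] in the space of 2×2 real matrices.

3v₁ - v₃ = 0

Write each element as a vector in ℝ⁴ using {E₁₁, E₁₂, E₂₁, E₂₂}.
Row-reduce the matrix with v₁, v₂, v₃ as columns; the null space gives the coefficients.
A generator of the null space is (3, 0, -1).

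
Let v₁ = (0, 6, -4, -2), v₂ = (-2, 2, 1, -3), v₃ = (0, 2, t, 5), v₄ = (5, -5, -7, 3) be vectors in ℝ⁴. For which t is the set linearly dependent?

t = 13/3

The vectors are dependent exactly when the determinant of the matrix with rows v₁, v₂, v₃, v₄ vanishes.
Expanding, det = 234 - 54*t.
Setting this to zero gives t = 13/3.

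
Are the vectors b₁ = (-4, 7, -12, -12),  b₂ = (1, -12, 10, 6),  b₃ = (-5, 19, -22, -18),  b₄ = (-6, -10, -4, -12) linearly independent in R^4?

Place the vectors as rows of a 4×4 matrix and reduce to echelon form.
The reduction yields 2 nonzero rows, so the rank is 2.
Since rank 2 < 4, the set is linearly dependent.
Indeed b₁ - b₂ - b₃ = 0.

linearly dependent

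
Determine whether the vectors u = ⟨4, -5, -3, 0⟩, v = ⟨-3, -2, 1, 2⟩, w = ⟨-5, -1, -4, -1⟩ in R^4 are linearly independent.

Place the vectors as rows of a 3×4 matrix and reduce to echelon form.
The reduction yields 3 nonzero rows, so the rank is 3.
Since rank = 3 (the number of vectors), the set is linearly independent.

linearly independent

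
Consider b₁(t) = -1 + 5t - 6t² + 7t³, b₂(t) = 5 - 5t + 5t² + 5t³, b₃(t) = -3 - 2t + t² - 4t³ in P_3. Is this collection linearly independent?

linearly independent

Write each element as a coordinate vector in ℝ⁴ using {1, t, …, t³}.
Row-reduce the matrix whose columns are b₁, b₂, b₃.
The reduction yields 3 nonzero rows, so the rank is 3.
Since rank = 3 (the number of vectors), the set is linearly independent.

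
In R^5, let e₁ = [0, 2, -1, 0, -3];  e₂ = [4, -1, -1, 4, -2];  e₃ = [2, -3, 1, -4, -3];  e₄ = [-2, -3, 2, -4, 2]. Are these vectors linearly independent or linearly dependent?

Row-reduce the matrix whose columns are e₁, e₂, e₃, e₄.
The reduction yields 4 nonzero rows, so the rank is 4.
Since rank = 4 (the number of vectors), the set is linearly independent.

linearly independent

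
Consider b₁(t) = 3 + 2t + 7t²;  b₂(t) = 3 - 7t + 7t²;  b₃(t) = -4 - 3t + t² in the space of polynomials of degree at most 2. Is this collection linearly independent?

linearly independent

Write each element as a coordinate vector in ℝ³ using {1, t, t²}.
Place the vectors as rows of a 3×3 matrix and reduce to echelon form.
The reduction yields 3 nonzero rows, so the rank is 3.
Since rank = 3 (the number of vectors), the set is linearly independent.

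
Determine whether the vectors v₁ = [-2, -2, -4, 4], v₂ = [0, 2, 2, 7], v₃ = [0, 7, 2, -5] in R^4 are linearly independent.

Row-reduce the matrix whose columns are v₁, v₂, v₃.
The reduction yields 3 nonzero rows, so the rank is 3.
Since rank = 3 (the number of vectors), the set is linearly independent.

linearly independent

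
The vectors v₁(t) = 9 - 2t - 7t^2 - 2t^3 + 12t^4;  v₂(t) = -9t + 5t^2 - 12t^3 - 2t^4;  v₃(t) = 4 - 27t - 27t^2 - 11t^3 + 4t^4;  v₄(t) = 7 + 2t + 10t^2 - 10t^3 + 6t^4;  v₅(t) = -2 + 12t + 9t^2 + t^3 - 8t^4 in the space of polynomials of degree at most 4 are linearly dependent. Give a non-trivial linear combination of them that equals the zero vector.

3v₁ + 3v₂ - v₃ - 3v₄ + v₅ = 0

Write each element as a vector in ℝ⁵ using {1, t, …, t^4}.
Write the vectors as columns of a matrix and find a nonzero vector in its null space.
A generator of the null space is (3, 3, -1, -3, 1).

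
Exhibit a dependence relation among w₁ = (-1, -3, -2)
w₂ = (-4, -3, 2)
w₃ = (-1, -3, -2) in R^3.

w₁ - w₃ = 0

Set up α₁w₁ + … + α₃w₃ = 0 and solve the homogeneous system.
The free variable yields coefficients (1, 0, -1) (any nonzero multiple also works).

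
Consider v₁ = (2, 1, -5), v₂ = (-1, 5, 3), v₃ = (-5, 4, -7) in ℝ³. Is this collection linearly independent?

Form the 3×3 matrix with these as columns; its determinant is -221.
A nonzero determinant means the columns are linearly independent.

linearly independent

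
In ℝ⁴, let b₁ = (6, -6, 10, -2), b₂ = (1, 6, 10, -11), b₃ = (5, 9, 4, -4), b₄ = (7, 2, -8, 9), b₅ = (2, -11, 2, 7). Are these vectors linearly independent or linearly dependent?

linearly dependent

There are 5 vectors in a 4-dimensional space, so they cannot be linearly independent.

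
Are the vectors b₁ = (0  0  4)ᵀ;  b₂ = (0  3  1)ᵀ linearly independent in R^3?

linearly independent

Row-reduce the matrix whose columns are b₁, b₂.
The reduction yields 2 nonzero rows, so the rank is 2.
Since rank = 2 (the number of vectors), the set is linearly independent.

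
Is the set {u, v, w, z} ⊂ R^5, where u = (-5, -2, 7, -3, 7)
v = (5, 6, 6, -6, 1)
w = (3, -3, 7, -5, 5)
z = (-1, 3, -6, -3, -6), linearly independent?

linearly independent

Place the vectors as rows of a 4×5 matrix and reduce to echelon form.
The reduction yields 4 nonzero rows, so the rank is 4.
Since rank = 4 (the number of vectors), the set is linearly independent.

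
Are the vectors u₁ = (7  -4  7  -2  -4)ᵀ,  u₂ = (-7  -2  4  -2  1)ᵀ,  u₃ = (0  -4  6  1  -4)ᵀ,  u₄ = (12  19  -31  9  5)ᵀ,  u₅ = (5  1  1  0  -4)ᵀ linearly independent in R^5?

The matrix [u₁|u₂|u₃|u₄|u₅] has determinant 0.
A zero determinant means the columns are linearly dependent.

linearly dependent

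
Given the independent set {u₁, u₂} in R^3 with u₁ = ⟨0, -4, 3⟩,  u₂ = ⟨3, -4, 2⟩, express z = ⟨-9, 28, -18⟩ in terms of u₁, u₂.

z = -4u₁ - 3u₂

Write z = α₁u₁ + α₂u₂ and equate components.
The system has the unique solution (α₁, α₂) = (-4, -3).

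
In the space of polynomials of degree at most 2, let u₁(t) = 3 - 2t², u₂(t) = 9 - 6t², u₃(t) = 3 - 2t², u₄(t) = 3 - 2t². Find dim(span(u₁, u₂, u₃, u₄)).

Use coordinates relative to {1, t, t²}.
Put the 3×4 matrix [u₁|u₂|u₃|u₄] into echelon form.
Exactly 1 pivot survives; hence the rank is 1.
(With 4 elements in a 3-dimensional space the rank is at most 3.)

dim = 1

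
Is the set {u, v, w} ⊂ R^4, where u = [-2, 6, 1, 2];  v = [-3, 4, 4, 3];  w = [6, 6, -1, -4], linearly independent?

linearly independent

Row-reduce the matrix whose columns are u, v, w.
The reduction yields 3 nonzero rows, so the rank is 3.
Since rank = 3 (the number of vectors), the set is linearly independent.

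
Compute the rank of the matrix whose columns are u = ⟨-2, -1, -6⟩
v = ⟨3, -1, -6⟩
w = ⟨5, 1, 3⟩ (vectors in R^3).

3

Row-reduce the 3×3 matrix with these as rows.
Reduction leaves 3 leading entries, giving rank 3.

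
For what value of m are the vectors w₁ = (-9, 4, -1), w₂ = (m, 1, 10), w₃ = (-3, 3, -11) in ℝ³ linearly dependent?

m = -6

Place the vectors as rows of a 3×3 matrix; dependence ⇔ determinant zero.
The determinant works out to 41*m + 246.
Setting this to zero gives m = -6.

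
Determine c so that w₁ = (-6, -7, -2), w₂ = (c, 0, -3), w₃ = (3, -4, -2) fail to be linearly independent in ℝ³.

c = 45/2

Place the vectors as rows of a 3×3 matrix; dependence ⇔ determinant zero.
Cofactor expansion gives det = 135 - 6*c.
Solving 135 - 6*c = 0 yields c = 45/2.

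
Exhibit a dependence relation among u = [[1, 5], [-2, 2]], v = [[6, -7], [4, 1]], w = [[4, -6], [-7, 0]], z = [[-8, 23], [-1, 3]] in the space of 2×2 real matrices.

Write each element as a vector in ℝ⁴ using {E₁₁, E₁₂, E₂₁, E₂₂}.
Row-reduce the matrix with u, v, w, z as columns; the null space gives the coefficients.
The free variable yields coefficients (2, -1, -1, -1) (any nonzero multiple also works).

2u - v - w - z = 0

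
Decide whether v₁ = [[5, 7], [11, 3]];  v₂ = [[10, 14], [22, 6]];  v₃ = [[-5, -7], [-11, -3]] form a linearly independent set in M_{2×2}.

linearly dependent

Write each element as a coordinate vector in ℝ⁴ using {E₁₁, E₁₂, E₂₁, E₂₂}.
Row-reduce the matrix whose columns are v₁, v₂, v₃.
The reduction yields 1 nonzero row, so the rank is 1.
Since rank 1 < 3, the set is linearly dependent.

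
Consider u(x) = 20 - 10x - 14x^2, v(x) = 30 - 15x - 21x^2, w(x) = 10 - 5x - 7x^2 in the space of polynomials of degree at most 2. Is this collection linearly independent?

Write each element as a coordinate vector in ℝ³ using {1, x, x^2}.
One vector is a scalar multiple of another, so the set is dependent.

linearly dependent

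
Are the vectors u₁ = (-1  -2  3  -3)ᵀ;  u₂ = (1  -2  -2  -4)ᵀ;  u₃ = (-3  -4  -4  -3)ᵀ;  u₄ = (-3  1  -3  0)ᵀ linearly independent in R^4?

linearly independent

The matrix [u₁|u₂|u₃|u₄] has determinant 265.
A nonzero determinant means the columns are linearly independent.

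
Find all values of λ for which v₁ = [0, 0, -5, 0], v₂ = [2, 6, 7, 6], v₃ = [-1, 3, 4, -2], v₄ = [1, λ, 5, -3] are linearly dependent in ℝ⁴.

The vectors are dependent exactly when the determinant of the matrix with rows v₁, v₂, v₃, v₄ vanishes.
The determinant works out to 10*λ + 330.
Setting this to zero gives λ = -33.

λ = -33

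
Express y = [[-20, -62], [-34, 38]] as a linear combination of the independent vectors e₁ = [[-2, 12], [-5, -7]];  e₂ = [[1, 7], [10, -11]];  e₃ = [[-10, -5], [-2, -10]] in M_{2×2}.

Work in coordinates with respect to the standard basis {E₁₁, E₁₂, E₂₁, E₂₂}.
Solve the system with e₁, e₂, e₃ as columns and y as the right-hand side.
Row-reducing the augmented matrix gives the unique coefficients (a₁, a₂, a₃) = (-2, -4, 2).

y = -2e₁ - 4e₂ + 2e₃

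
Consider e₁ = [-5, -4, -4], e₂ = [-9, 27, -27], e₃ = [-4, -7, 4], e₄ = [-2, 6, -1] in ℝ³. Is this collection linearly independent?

linearly dependent

There are 4 vectors in a 3-dimensional space, so they cannot be linearly independent.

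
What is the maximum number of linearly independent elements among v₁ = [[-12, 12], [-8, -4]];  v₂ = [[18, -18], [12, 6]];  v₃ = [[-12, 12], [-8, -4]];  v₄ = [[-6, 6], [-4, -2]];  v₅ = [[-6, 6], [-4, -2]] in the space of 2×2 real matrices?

Use coordinates relative to {E₁₁, E₁₂, E₂₁, E₂₂}.
Put the 4×5 matrix [v₁|v₂|v₃|v₄|v₅] into echelon form.
Exactly 1 pivot survives; hence the rank is 1.
(With 5 elements in a 4-dimensional space the rank is at most 4.)

1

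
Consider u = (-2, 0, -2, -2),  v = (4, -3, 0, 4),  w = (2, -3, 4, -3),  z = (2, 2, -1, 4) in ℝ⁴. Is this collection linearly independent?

Form the 4×4 matrix with these as columns; its determinant is -98.
A nonzero determinant means the columns are linearly independent.

linearly independent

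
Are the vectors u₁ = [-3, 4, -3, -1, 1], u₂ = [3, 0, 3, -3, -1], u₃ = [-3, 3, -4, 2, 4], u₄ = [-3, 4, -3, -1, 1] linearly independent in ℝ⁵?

linearly dependent

Two of the vectors are equal, giving an immediate dependence.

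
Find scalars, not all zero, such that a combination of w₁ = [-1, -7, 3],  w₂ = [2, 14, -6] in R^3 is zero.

Row-reduce the matrix with w₁, w₂ as columns; the null space gives the coefficients.
A generator of the null space is (2, 1).

2w₁ + w₂ = 0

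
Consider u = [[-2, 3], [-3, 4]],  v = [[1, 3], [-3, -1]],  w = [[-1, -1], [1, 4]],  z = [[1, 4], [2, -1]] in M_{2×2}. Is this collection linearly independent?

Write each element as a coordinate vector in ℝ⁴ using {E₁₁, E₁₂, E₂₁, E₂₂}.
Form the 4×4 matrix with these as columns; its determinant is 138.
A nonzero determinant means the columns are linearly independent.

linearly independent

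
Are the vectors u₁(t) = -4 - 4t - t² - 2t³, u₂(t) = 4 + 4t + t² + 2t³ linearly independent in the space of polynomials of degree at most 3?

linearly dependent

Take coordinates with respect to the standard basis {1, t, …, t³}.
Row-reduce the matrix whose columns are u₁, u₂.
The reduction yields 1 nonzero row, so the rank is 1.
Since rank 1 < 2, the set is linearly dependent.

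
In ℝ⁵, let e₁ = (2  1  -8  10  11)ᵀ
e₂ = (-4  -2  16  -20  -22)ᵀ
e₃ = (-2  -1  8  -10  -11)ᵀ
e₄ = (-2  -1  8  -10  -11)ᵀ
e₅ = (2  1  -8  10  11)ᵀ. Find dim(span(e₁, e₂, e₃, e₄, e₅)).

1

Row-reduce the 5×5 matrix with these as rows.
The echelon form has 1 nonzero row, so the rank is 1.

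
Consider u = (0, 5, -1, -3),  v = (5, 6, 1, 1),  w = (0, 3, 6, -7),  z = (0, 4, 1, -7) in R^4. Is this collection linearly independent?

linearly independent

Row-reduce the matrix whose columns are u, v, w, z.
The reduction yields 4 nonzero rows, so the rank is 4.
Since rank = 4 (the number of vectors), the set is linearly independent.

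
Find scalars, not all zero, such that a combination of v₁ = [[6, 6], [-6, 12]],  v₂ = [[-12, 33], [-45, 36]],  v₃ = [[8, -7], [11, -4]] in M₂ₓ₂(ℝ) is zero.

2v₁ - v₂ - 3v₃ = 0

Take coordinates with respect to {E₁₁, E₁₂, E₂₁, E₂₂}.
Set up α₁v₁ + … + α₃v₃ = 0 and solve the homogeneous system.
The free variable yields coefficients (2, -1, -3) (any nonzero multiple also works).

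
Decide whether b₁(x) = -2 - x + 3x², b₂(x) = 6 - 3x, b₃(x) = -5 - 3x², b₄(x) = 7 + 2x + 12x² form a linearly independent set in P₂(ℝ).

Write each element as a coordinate vector in ℝ³ using {1, x, x²}.
There are 4 vectors in a 3-dimensional space, so they cannot be linearly independent.

linearly dependent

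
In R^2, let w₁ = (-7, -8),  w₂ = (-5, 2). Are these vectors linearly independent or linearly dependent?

Form the 2×2 matrix with these as columns; its determinant is -54.
A nonzero determinant means the columns are linearly independent.

linearly independent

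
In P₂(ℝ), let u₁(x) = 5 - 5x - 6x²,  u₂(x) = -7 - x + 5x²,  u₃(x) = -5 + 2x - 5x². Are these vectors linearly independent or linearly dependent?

Take coordinates with respect to the standard basis {1, x, x²}.
Place the vectors as rows of a 3×3 matrix and reduce to echelon form.
The reduction yields 3 nonzero rows, so the rank is 3.
Since rank = 3 (the number of vectors), the set is linearly independent.

linearly independent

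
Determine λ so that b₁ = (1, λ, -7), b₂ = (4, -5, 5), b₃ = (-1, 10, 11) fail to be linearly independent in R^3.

λ = -50/7

The vectors are dependent exactly when the determinant of the matrix with rows b₁, b₂, b₃ vanishes.
The determinant works out to -49*λ - 350.
Setting this to zero gives λ = -50/7.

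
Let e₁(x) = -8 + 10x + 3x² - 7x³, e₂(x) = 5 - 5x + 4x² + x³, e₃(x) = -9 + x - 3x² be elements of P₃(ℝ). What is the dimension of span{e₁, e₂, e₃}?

dim = 3

Use coordinates relative to {1, x, …, x³}.
Put the 4×3 matrix [e₁|e₂|e₃] into echelon form.
There are 3 pivot columns, so rank = 3.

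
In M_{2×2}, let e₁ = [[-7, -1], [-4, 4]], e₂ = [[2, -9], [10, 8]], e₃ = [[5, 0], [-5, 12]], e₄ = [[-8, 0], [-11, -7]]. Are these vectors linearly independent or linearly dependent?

Write each element as a coordinate vector in ℝ⁴ using {E₁₁, E₁₂, E₂₁, E₂₂}.
Form the 4×4 matrix with these as columns; its determinant is 10709.
A nonzero determinant means the columns are linearly independent.

linearly independent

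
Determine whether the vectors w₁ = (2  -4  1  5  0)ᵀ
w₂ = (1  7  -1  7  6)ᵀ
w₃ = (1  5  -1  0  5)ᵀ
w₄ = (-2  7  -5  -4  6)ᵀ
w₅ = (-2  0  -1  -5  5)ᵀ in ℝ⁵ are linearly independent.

linearly independent

The matrix [w₁|w₂|w₃|w₄|w₅] has determinant -2583.
A nonzero determinant means the columns are linearly independent.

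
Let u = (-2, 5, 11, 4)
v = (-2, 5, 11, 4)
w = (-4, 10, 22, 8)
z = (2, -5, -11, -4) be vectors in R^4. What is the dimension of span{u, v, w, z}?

Row-reduce the 4×4 matrix with these as rows.
There is 1 pivot column, so rank = 1.

dim = 1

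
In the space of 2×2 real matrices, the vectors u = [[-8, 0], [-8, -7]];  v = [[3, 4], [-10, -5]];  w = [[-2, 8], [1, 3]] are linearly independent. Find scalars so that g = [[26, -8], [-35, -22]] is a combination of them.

g = -u + 4v - 3w

Identify each element with its coordinate vector in ℝ⁴ via {E₁₁, E₁₂, E₂₁, E₂₂}.
Write g = a₁u + … + a₃w and equate components.
The system has the unique solution (a₁, a₂, a₃) = (-1, 4, -3).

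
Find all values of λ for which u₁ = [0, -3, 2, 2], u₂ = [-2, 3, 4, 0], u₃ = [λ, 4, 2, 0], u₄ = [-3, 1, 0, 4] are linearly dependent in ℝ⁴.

λ = -9/4

The set is linearly dependent precisely when det[u₁; u₂; u₃; u₄] = 0.
Cofactor expansion gives det = -80*λ - 180.
Setting this to zero gives λ = -9/4.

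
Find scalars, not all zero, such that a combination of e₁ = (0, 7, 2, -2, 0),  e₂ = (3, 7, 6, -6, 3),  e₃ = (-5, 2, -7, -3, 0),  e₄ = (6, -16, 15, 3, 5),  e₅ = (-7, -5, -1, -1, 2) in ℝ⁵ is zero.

2e₁ - e₂ + 2e₃ + e₄ - e₅ = 0

Row-reduce the matrix with e₁, e₂, e₃, e₄, e₅ as columns; the null space gives the coefficients.
The free variable yields coefficients (2, -1, 2, 1, -1) (any nonzero multiple also works).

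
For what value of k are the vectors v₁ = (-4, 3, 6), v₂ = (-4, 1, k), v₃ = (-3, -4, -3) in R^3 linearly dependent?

k = 18/5

The set is linearly dependent precisely when det[v₁; v₂; v₃] = 0.
Expanding, det = 90 - 25*k.
This vanishes exactly when k = 18/5.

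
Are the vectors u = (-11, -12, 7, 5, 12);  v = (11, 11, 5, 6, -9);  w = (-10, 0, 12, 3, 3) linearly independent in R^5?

Row-reduce the matrix whose columns are u, v, w.
The reduction yields 3 nonzero rows, so the rank is 3.
Since rank = 3 (the number of vectors), the set is linearly independent.

linearly independent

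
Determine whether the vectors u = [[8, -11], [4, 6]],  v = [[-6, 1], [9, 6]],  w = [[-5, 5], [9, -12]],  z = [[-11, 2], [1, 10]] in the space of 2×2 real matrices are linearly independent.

linearly independent

Take coordinates with respect to the standard basis {E₁₁, E₁₂, E₂₁, E₂₂}.
The matrix [u|v|w|z] has determinant 10052.
A nonzero determinant means the columns are linearly independent.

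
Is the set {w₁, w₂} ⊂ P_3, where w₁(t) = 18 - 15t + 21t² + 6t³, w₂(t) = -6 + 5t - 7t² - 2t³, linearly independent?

linearly dependent

Take coordinates with respect to the standard basis {1, t, …, t³}.
Row-reduce the matrix whose columns are w₁, w₂.
The reduction yields 1 nonzero row, so the rank is 1.
Since rank 1 < 2, the set is linearly dependent.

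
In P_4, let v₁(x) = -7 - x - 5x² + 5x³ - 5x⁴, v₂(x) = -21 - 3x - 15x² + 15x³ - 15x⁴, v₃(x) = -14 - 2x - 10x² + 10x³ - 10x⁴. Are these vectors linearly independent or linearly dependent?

linearly dependent

Write each element as a coordinate vector in ℝ⁵ using {1, x, …, x⁴}.
Row-reduce the matrix whose columns are v₁, v₂, v₃.
The reduction yields 1 nonzero row, so the rank is 1.
Since rank 1 < 3, the set is linearly dependent.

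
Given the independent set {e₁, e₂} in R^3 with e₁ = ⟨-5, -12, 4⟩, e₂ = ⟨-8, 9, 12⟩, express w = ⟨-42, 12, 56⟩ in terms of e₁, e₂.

Solve the system with e₁, e₂ as columns and w as the right-hand side.
Row-reducing the augmented matrix gives the unique coefficients (c₁, c₂) = (2, 4).

w = 2e₁ + 4e₂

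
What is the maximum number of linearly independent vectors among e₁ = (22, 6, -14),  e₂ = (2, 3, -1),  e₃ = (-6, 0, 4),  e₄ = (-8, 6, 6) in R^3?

Apply Gaussian elimination to the matrix whose rows are e₁, e₂, e₃, e₄.
Exactly 2 pivots survive; hence the rank is 2.
(With 4 elements in a 3-dimensional space the rank is at most 3.)

2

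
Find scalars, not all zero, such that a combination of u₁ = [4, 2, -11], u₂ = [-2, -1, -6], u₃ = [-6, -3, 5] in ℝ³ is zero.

Write the vectors as columns of a matrix and find a nonzero vector in its null space.
The free variable yields coefficients (1, -1, 1) (any nonzero multiple also works).

u₁ - u₂ + u₃ = 0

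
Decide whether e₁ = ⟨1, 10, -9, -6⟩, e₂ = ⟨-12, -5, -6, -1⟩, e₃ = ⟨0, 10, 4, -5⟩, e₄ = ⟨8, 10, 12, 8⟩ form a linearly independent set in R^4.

Form the 4×4 matrix with these as columns; its determinant is 16240.
A nonzero determinant means the columns are linearly independent.

linearly independent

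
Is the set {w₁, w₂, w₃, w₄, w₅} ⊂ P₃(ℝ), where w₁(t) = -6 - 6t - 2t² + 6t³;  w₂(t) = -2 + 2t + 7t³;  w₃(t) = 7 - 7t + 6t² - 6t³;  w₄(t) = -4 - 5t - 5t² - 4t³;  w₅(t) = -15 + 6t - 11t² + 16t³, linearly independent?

linearly dependent

Write each element as a coordinate vector in ℝ⁴ using {1, t, …, t³}.
There are 5 vectors in a 4-dimensional space, so they cannot be linearly independent.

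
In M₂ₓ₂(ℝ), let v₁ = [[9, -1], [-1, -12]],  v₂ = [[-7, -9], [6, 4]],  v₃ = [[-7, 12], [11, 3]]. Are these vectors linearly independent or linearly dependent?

Take coordinates with respect to the standard basis {E₁₁, E₁₂, E₂₁, E₂₂}.
Row-reduce the matrix whose columns are v₁, v₂, v₃.
The reduction yields 3 nonzero rows, so the rank is 3.
Since rank = 3 (the number of vectors), the set is linearly independent.

linearly independent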